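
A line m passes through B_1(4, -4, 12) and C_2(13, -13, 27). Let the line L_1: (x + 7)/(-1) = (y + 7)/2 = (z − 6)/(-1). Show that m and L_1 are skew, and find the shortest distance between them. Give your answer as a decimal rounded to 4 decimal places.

A direction vector for m is C_2 − B_1 = (9, -9, 15).
L_1 has direction (-1, 2, -1) through (-7, -7, 6).
Common perpendicular direction n = (9, -9, 15) × (-1, 2, -1) = (-21, -6, 9).
With w = (-7, -7, 6) − (4, -4, 12) = (-11, -3, -6), w · n = 195.
Since n ≠ 0 the lines are not parallel, and w · n = 195 ≠ 0 so they do not intersect; hence they are skew.
Distance = |w · n| / |n| = |195| / √558 ≈ 8.2550.

8.2550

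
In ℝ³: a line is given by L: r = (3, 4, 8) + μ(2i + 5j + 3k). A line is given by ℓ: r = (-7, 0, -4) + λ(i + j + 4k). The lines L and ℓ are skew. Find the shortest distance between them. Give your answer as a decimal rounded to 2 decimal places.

Common perpendicular direction n = (2, 5, 3) × (1, 1, 4) = (17, -5, -3).
With w = (-7, 0, -4) − (3, 4, 8) = (-10, -4, -12), w · n = -114.
Distance = |w · n| / |n| = |-114| / √323 ≈ 6.34.

6.34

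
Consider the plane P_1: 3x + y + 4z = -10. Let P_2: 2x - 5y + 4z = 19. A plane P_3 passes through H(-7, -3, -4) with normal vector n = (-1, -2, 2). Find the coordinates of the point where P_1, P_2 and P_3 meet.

(1, -5, -2)

P_3: n·r = n·H gives -x - 2y + 2z = 5.
Solving the 3×3 linear system 3x + y + 4z = -10, 2x - 5y + 4z = 19, -x - 2y + 2z = 5 (e.g. by elimination or Cramer's rule, determinant = -50) gives (1, -5, -2).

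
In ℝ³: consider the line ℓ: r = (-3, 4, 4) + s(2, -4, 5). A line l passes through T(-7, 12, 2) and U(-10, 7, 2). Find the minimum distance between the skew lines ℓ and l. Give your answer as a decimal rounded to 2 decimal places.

4.82

A direction vector for l is U − T = (-3, -5, 0).
Common perpendicular direction n = (2, -4, 5) × (-3, -5, 0) = (25, -15, -22).
With w = (-7, 12, 2) − (-3, 4, 4) = (-4, 8, -2), w · n = -176.
Distance = |w · n| / |n| = |-176| / √1334 ≈ 4.82.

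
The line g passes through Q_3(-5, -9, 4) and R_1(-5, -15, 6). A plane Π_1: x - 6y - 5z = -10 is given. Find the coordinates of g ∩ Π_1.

(-5, 0, 1)

A direction vector for g is R_1 − Q_3 = (0, -6, 2).
Substitute r = (-5, -9, 4) + t(0, -6, 2) into the plane: 29 + 26t = -10, so t = -3/2.
Intersection: (-5, -9, 4) + (-3/2)·(0, -6, 2) = (-5, 0, 1).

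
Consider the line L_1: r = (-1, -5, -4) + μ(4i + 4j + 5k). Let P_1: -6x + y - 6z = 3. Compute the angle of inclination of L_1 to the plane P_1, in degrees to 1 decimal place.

sin θ = |n·v| / (|n||v|) = |-50| / (√73 · √57) = 0.77512.
θ ≈ 50.8°.

50.8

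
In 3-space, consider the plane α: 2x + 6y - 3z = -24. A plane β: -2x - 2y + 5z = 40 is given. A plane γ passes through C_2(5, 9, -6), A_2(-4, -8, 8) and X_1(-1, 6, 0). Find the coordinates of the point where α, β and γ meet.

C_2A_2 = (-9, -17, 14), C_2X_1 = (-6, -3, 6); a normal to γ is C_2A_2 × C_2X_1 = (-60, -30, -75).
Using C_2: γ has equation -60x - 30y - 75z = -120.
Solving the 3×3 linear system 2x + 6y - 3z = -24, -2x - 2y + 5z = 40, -60x - 30y - 75z = -120 (e.g. by elimination or Cramer's rule, determinant = -1920) gives (-6, 1, 6).

(-6, 1, 6)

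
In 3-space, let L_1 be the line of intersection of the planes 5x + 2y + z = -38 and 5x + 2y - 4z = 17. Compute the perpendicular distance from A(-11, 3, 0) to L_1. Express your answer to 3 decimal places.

11.734

Direction of L_1: (5, 2, 1) × (5, 2, -4) = (-10, 25, 0).
A point on L_1: solving the two plane equations with x = -1 gives (-1, -11, -11).
Taking (-1, -11, -11) on L_1 with direction v = (-10, 25, 0): w = A − (-1, -11, -11) = (-10, 14, 11), and w × v = (-275, -110, -110).
Distance = |w × v| / |v| = √99825 / √725 ≈ 11.734.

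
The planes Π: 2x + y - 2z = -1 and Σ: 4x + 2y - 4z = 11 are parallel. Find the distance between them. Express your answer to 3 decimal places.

Rescale Σ by 1/2: 2x + y - 2z = 11/2. Then distance = |-1 − (11/2)| / √9 ≈ 2.167.

2.167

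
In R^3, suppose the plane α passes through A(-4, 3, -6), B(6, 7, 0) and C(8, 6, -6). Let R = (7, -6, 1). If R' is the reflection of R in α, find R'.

AB = (10, 4, 6), AC = (12, 3, 0); a normal to α is AB × AC = (-18, 72, -18).
Using A: α has equation -18x + 72y - 18z = 396.
λ = (n·R − d)/|n|² = (-576 − 396)/5832 = -1/6.
Reflection = R − 2λn = (7, -6, 1) − (-1/3)·(-18, 72, -18) = (1, 18, -5).

(1, 18, -5)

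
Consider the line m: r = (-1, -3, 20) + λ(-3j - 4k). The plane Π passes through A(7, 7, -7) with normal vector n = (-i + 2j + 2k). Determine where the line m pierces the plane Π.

(-1, -12, 8)

Π: n·r = n·A gives -x + 2y + 2z = -7.
Substitute r = (-1, -3, 20) + t(0, -3, -4) into the plane: 35 + (-14)t = -7, so t = 3.
Intersection: (-1, -3, 20) + 3·(0, -3, -4) = (-1, -12, 8).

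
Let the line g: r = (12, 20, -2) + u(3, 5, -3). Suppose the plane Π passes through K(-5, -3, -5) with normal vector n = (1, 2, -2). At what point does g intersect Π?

Π: n·r = n·K gives x + 2y - 2z = -1.
Substitute r = (12, 20, -2) + t(3, 5, -3) into the plane: 56 + 19t = -1, so t = -3.
Intersection: (12, 20, -2) + (-3)·(3, 5, -3) = (3, 5, 7).

(3, 5, 7)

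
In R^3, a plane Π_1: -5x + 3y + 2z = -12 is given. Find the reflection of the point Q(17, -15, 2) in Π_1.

λ = (n·Q − d)/|n|² = (-126 − (-12))/38 = -3.
Reflection = Q − 2λn = (17, -15, 2) − (-6)·(-5, 3, 2) = (-13, 3, 14).

(-13, 3, 14)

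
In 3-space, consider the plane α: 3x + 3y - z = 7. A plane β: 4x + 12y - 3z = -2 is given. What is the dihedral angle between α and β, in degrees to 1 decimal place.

cos θ = |n₁·n₂| / (|n₁||n₂|) = |51| / (√19 · √169).
θ = arccos(0.90002) ≈ 25.8°.

25.8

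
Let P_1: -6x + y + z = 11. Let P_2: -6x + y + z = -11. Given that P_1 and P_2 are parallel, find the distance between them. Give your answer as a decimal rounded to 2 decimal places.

Same normal n = (-6, 1, 1) with |n| = √38; distance = |11 − (-11)| / |n| = 22/√38 ≈ 3.57.

3.57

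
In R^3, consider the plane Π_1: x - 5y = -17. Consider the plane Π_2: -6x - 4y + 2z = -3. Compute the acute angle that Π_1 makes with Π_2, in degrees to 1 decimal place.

68.5

cos θ = |n₁·n₂| / (|n₁||n₂|) = |14| / (√26 · √56).
θ = arccos(0.36690) ≈ 68.5°.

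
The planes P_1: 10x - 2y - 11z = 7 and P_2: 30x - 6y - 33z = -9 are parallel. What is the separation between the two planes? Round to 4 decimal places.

0.6667

Rescale P_2 by 1/3: 10x - 2y - 11z = -3. Then distance = |7 − (-3)| / √225 ≈ 0.6667.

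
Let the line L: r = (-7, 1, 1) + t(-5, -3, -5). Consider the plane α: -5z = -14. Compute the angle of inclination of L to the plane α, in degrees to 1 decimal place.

sin θ = |n·v| / (|n||v|) = |25| / (√25 · √59) = 0.65094.
θ ≈ 40.6°.

40.6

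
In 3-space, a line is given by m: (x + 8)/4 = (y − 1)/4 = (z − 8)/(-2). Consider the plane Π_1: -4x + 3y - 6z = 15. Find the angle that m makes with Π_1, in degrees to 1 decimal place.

m has direction (4, 4, -2) through (-8, 1, 8).
sin θ = |n·v| / (|n||v|) = |8| / (√61 · √36) = 0.17072.
θ ≈ 9.8°.

9.8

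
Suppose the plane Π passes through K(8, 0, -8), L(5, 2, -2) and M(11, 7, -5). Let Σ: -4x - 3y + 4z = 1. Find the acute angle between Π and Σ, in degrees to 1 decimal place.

82.3

KL = (-3, 2, 6), KM = (3, 7, 3); a normal to Π is KL × KM = (-36, 27, -27).
Using K: Π has equation -36x + 27y - 27z = -72.
cos θ = |n₁·n₂| / (|n₁||n₂|) = |-45| / (√2754 · √41).
θ = arccos(0.13392) ≈ 82.3°.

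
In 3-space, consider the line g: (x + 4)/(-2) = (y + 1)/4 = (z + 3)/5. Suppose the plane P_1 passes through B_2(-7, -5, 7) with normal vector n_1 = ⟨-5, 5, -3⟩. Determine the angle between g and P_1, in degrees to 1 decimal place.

16.9

g has direction (-2, 4, 5) through (-4, -1, -3).
P_1: n_1·r = n_1·B_2 gives -5x + 5y - 3z = -11.
sin θ = |n·v| / (|n||v|) = |15| / (√59 · √45) = 0.29111.
θ ≈ 16.9°.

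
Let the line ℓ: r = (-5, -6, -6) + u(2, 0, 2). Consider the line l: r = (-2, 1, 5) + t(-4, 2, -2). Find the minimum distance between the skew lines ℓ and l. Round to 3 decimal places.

Common perpendicular direction n = (2, 0, 2) × (-4, 2, -2) = (-4, -4, 4).
With w = (-2, 1, 5) − (-5, -6, -6) = (3, 7, 11), w · n = 4.
Distance = |w · n| / |n| = |4| / √48 ≈ 0.577.

0.577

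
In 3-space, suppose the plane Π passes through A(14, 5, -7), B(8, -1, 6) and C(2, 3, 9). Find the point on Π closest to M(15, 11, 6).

AB = (-6, -6, 13), AC = (-12, -2, 16); a normal to Π is AB × AC = (-70, -60, -60).
Using A: Π has equation -70x - 60y - 60z = -860.
Foot = M − λn with λ = (n·M − d)/|n|² = (-2070 − (-860))/12100 = -1/10.
Foot = (15, 11, 6) − (-1/10)·(-70, -60, -60) = (8, 5, 0).

(8, 5, 0)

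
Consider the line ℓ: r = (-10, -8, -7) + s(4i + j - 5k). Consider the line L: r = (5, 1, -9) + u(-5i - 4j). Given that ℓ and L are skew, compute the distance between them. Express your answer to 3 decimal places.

Common perpendicular direction n = (4, 1, -5) × (-5, -4, 0) = (-20, 25, -11).
With w = (5, 1, -9) − (-10, -8, -7) = (15, 9, -2), w · n = -53.
Distance = |w · n| / |n| = |-53| / √1146 ≈ 1.566.

1.566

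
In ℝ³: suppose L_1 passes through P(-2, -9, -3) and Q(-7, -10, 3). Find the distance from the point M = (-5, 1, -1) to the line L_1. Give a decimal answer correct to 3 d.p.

10.409

A direction vector for L_1 is Q − P = (-5, -1, 6).
Taking (-2, -9, -3) on L_1 with direction v = (-5, -1, 6): w = M − (-2, -9, -3) = (-3, 10, 2), and w × v = (62, 8, 53).
Distance = |w × v| / |v| = √6717 / √62 ≈ 10.409.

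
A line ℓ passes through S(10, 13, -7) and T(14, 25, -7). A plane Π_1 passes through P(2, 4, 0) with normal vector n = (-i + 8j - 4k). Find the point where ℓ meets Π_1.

A direction vector for ℓ is T − S = (4, 12, 0).
Π_1: n·r = n·P gives -x + 8y - 4z = 30.
Substitute r = (10, 13, -7) + t(4, 12, 0) into the plane: 122 + 92t = 30, so t = -1.
Intersection: (10, 13, -7) + (-1)·(4, 12, 0) = (6, 1, -7).

(6, 1, -7)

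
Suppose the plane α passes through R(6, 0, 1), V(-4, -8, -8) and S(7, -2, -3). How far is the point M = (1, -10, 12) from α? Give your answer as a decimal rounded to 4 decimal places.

12.5201

RV = (-10, -8, -9), RS = (1, -2, -4); a normal to α is RV × RS = (14, -49, 28).
Using R: α has equation 14x - 49y + 28z = 112.
n·M − d = (14)·(1) + (-49)·(-10) + (28)·(12) − 112 = 728; |n| = √3381.
Distance = |728| / √3381 = 728/√3381 ≈ 12.5201.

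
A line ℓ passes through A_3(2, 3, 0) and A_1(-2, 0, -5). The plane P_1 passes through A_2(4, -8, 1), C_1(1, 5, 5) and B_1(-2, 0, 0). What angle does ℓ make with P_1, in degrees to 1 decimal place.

1.0

A direction vector for ℓ is A_1 − A_3 = (-4, -3, -5).
A_2C_1 = (-3, 13, 4), A_2B_1 = (-6, 8, -1); a normal to P_1 is A_2C_1 × A_2B_1 = (-45, -27, 54).
Using A_2: P_1 has equation -45x - 27y + 54z = 90.
sin θ = |n·v| / (|n||v|) = |-9| / (√5670 · √50) = 0.01690.
θ ≈ 1.0°.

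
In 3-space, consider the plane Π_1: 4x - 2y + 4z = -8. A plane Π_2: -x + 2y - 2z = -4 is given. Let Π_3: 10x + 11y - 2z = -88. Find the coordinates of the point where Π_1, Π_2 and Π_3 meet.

(-6, -2, 3)

Solving the 3×3 linear system 4x - 2y + 4z = -8, -x + 2y - 2z = -4, 10x + 11y - 2z = -88 (e.g. by elimination or Cramer's rule, determinant = -8) gives (-6, -2, 3).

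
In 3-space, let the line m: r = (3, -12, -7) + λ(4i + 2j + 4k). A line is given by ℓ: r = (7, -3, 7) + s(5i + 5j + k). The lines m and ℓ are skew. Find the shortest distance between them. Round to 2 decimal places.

8.13

Common perpendicular direction n = (4, 2, 4) × (5, 5, 1) = (-18, 16, 10).
With w = (7, -3, 7) − (3, -12, -7) = (4, 9, 14), w · n = 212.
Distance = |w · n| / |n| = |212| / √680 ≈ 8.13.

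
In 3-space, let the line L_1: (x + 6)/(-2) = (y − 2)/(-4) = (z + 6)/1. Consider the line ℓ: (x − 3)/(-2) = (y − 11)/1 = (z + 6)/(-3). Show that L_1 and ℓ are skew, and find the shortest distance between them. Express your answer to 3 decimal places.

L_1 has direction (-2, -4, 1) through (-6, 2, -6).
ℓ has direction (-2, 1, -3) through (3, 11, -6).
Common perpendicular direction n = (-2, -4, 1) × (-2, 1, -3) = (11, -8, -10).
With w = (3, 11, -6) − (-6, 2, -6) = (9, 9, 0), w · n = 27.
Since n ≠ 0 the lines are not parallel, and w · n = 27 ≠ 0 so they do not intersect; hence they are skew.
Distance = |w · n| / |n| = |27| / √285 ≈ 1.599.

1.599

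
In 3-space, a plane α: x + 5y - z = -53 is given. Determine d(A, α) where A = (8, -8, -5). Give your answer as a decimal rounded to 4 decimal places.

n·A − d = (1)·(8) + (5)·(-8) + (-1)·(-5) − (-53) = 26; |n| = √27.
Distance = |26| / √27 = 26/√27 ≈ 5.0037.

5.0037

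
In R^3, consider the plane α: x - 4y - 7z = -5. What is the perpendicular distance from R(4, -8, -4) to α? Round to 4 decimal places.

8.4933

n·R − d = (1)·(4) + (-4)·(-8) + (-7)·(-4) − (-5) = 69; |n| = √66.
Distance = |69| / √66 = 69/√66 ≈ 8.4933.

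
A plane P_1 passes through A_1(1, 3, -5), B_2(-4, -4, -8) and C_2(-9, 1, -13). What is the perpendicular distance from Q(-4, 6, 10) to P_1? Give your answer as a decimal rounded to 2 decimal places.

A_1B_2 = (-5, -7, -3), A_1C_2 = (-10, -2, -8); a normal to P_1 is A_1B_2 × A_1C_2 = (50, -10, -60).
Using A_1: P_1 has equation 50x - 10y - 60z = 320.
n·Q − d = (50)·(-4) + (-10)·(6) + (-60)·(10) − 320 = -1180; |n| = √6200.
Distance = |-1180| / √6200 = 1180/√6200 ≈ 14.99.

14.99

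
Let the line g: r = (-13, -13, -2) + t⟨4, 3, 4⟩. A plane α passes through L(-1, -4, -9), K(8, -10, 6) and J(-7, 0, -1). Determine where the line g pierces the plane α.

LK = (9, -6, 15), LJ = (-6, 4, 8); a normal to α is LK × LJ = (-108, -162, 0).
Using L: α has equation -108x - 162y = 756.
Substitute r = (-13, -13, -2) + t(4, 3, 4) into the plane: 3510 + (-918)t = 756, so t = 3.
Intersection: (-13, -13, -2) + 3·(4, 3, 4) = (-1, -4, 10).

(-1, -4, 10)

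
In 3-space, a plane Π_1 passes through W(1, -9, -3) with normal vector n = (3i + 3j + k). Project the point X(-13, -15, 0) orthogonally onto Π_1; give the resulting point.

(-4, -6, 3)

Π_1: n·r = n·W gives 3x + 3y + z = -27.
Foot = X − λn with λ = (n·X − d)/|n|² = (-84 − (-27))/19 = -3.
Foot = (-13, -15, 0) − (-3)·(3, 3, 1) = (-4, -6, 3).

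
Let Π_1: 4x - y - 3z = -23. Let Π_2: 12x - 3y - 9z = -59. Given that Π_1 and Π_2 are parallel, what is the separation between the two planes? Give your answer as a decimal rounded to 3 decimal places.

0.654

Rescale Π_2 by 1/3: 4x - y - 3z = -59/3. Then distance = |-23 − (-59/3)| / √26 ≈ 0.654.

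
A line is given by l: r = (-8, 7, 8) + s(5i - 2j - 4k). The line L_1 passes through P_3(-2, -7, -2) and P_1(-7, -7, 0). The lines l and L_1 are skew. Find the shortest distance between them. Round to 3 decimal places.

A direction vector for L_1 is P_1 − P_3 = (-5, 0, 2).
Common perpendicular direction n = (5, -2, -4) × (-5, 0, 2) = (-4, 10, -10).
With w = (-2, -7, -2) − (-8, 7, 8) = (6, -14, -10), w · n = -64.
Distance = |w · n| / |n| = |-64| / √216 ≈ 4.355.

4.355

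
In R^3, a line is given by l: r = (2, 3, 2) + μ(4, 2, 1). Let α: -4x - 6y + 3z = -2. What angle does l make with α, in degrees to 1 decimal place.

sin θ = |n·v| / (|n||v|) = |-25| / (√61 · √21) = 0.69850.
θ ≈ 44.3°.

44.3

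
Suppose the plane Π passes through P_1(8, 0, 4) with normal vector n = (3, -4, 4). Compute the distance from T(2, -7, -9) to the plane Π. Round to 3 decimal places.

6.559

Π: n·r = n·P_1 gives 3x - 4y + 4z = 40.
n·T − d = (3)·(2) + (-4)·(-7) + (4)·(-9) − 40 = -42; |n| = √41.
Distance = |-42| / √41 = 42/√41 ≈ 6.559.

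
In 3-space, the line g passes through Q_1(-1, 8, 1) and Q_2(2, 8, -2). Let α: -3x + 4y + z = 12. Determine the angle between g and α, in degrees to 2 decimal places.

A direction vector for g is Q_2 − Q_1 = (3, 0, -3).
sin θ = |n·v| / (|n||v|) = |-12| / (√26 · √18) = 0.55470.
θ ≈ 33.69°.

33.69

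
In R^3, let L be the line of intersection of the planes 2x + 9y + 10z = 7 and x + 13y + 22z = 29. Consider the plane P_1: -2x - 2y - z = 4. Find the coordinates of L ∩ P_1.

Direction of L: (2, 9, 10) × (1, 13, 22) = (68, -34, 17).
A point on L: solving the two plane equations with x = 14 gives (14, -9, 6).
Substitute r = (14, -9, 6) + t(68, -34, 17) into the plane: -16 + (-85)t = 4, so t = -4/17.
Intersection: (14, -9, 6) + (-4/17)·(68, -34, 17) = (-2, -1, 2).

(-2, -1, 2)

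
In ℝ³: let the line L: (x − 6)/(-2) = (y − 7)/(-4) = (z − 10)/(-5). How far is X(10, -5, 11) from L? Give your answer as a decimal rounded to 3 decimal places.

L has direction (-2, -4, -5) through (6, 7, 10).
Taking (6, 7, 10) on L with direction v = (-2, -4, -5): w = X − (6, 7, 10) = (4, -12, 1), and w × v = (64, 18, -40).
Distance = |w × v| / |v| = √6020 / √45 ≈ 11.566.

11.566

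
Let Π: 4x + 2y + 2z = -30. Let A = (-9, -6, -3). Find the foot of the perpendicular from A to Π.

(-5, -4, -1)

Foot = A − λn with λ = (n·A − d)/|n|² = (-54 − (-30))/24 = -1.
Foot = (-9, -6, -3) − (-1)·(4, 2, 2) = (-5, -4, -1).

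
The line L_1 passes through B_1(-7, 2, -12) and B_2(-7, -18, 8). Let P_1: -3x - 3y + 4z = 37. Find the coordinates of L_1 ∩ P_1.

(-7, -8, -2)

A direction vector for L_1 is B_2 − B_1 = (0, -20, 20).
Substitute r = (-7, 2, -12) + t(0, -20, 20) into the plane: -33 + 140t = 37, so t = 1/2.
Intersection: (-7, 2, -12) + (1/2)·(0, -20, 20) = (-7, -8, -2).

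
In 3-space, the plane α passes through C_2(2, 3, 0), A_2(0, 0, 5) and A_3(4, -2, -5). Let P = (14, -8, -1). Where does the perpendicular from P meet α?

C_2A_2 = (-2, -3, 5), C_2A_3 = (2, -5, -5); a normal to α is C_2A_2 × C_2A_3 = (40, 0, 16).
Using C_2: α has equation 40x + 16z = 80.
Foot = P − λn with λ = (n·P − d)/|n|² = (544 − 80)/1856 = 1/4.
Foot = (14, -8, -1) − (1/4)·(40, 0, 16) = (4, -8, -5).

(4, -8, -5)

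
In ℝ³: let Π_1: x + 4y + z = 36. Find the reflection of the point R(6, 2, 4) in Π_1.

(8, 10, 6)

λ = (n·R − d)/|n|² = (18 − 36)/18 = -1.
Reflection = R − 2λn = (6, 2, 4) − (-2)·(1, 4, 1) = (8, 10, 6).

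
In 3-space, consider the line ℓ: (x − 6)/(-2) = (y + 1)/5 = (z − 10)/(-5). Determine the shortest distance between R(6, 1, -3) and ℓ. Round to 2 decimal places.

8.30

ℓ has direction (-2, 5, -5) through (6, -1, 10).
Taking (6, -1, 10) on ℓ with direction v = (-2, 5, -5): w = R − (6, -1, 10) = (0, 2, -13), and w × v = (55, 26, 4).
Distance = |w × v| / |v| = √3717 / √54 ≈ 8.30.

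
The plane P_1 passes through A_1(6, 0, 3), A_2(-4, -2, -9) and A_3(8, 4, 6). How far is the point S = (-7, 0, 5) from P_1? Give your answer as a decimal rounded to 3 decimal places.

11.107

A_1A_2 = (-10, -2, -12), A_1A_3 = (2, 4, 3); a normal to P_1 is A_1A_2 × A_1A_3 = (42, 6, -36).
Using A_1: P_1 has equation 42x + 6y - 36z = 144.
n·S − d = (42)·(-7) + (6)·(0) + (-36)·(5) − 144 = -618; |n| = √3096.
Distance = |-618| / √3096 = 618/√3096 ≈ 11.107.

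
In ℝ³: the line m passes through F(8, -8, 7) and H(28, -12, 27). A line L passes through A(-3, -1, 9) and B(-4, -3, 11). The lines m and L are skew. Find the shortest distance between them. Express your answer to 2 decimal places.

A direction vector for m is H − F = (20, -4, 20).
A direction vector for L is B − A = (-1, -2, 2).
Common perpendicular direction n = (20, -4, 20) × (-1, -2, 2) = (32, -60, -44).
With w = (-3, -1, 9) − (8, -8, 7) = (-11, 7, 2), w · n = -860.
Distance = |w · n| / |n| = |-860| / √6560 ≈ 10.62.

10.62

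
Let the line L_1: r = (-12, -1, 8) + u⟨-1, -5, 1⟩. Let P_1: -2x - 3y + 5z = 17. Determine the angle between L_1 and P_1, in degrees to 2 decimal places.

sin θ = |n·v| / (|n||v|) = |22| / (√38 · √27) = 0.68683.
θ ≈ 43.38°.

43.38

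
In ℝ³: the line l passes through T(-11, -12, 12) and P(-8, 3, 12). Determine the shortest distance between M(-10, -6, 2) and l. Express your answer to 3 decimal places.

A direction vector for l is P − T = (3, 15, 0).
Taking (-11, -12, 12) on l with direction v = (3, 15, 0): w = M − (-11, -12, 12) = (1, 6, -10), and w × v = (150, -30, -3).
Distance = |w × v| / |v| = √23409 / √234 ≈ 10.002.

10.002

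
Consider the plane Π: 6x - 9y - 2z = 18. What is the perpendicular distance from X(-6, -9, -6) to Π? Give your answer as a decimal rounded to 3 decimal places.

3.545

n·X − d = (6)·(-6) + (-9)·(-9) + (-2)·(-6) − 18 = 39; |n| = √121.
Distance = |39| / √121 = 39/√121 ≈ 3.545.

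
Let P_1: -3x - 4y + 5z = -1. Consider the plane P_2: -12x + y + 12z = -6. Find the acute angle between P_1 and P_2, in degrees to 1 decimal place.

40.1

cos θ = |n₁·n₂| / (|n₁||n₂|) = |92| / (√50 · √289).
θ = arccos(0.76534) ≈ 40.1°.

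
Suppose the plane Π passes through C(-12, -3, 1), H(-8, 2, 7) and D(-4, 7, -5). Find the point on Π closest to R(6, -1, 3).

CH = (4, 5, 6), CD = (8, 10, -6); a normal to Π is CH × CD = (-90, 72, 0).
Using C: Π has equation -90x + 72y = 864.
Foot = R − λn with λ = (n·R − d)/|n|² = (-612 − 864)/13284 = -1/9.
Foot = (6, -1, 3) − (-1/9)·(-90, 72, 0) = (-4, 7, 3).

(-4, 7, 3)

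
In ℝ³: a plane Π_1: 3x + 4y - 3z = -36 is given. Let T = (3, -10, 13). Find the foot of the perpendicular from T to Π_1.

Foot = T − λn with λ = (n·T − d)/|n|² = (-70 − (-36))/34 = -1.
Foot = (3, -10, 13) − (-1)·(3, 4, -3) = (6, -6, 10).

(6, -6, 10)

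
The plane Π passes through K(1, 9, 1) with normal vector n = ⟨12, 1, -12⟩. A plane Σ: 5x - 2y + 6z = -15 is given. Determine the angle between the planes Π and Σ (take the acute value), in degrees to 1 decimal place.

84.1

Π: n·r = n·K gives 12x + y - 12z = 9.
cos θ = |n₁·n₂| / (|n₁||n₂|) = |-14| / (√289 · √65).
θ = arccos(0.10215) ≈ 84.1°.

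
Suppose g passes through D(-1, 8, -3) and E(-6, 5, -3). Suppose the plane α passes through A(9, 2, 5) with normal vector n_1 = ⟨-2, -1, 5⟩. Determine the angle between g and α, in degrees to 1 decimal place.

A direction vector for g is E − D = (-5, -3, 0).
α: n_1·r = n_1·A gives -2x - y + 5z = 5.
sin θ = |n·v| / (|n||v|) = |13| / (√30 · √34) = 0.40705.
θ ≈ 24.0°.

24.0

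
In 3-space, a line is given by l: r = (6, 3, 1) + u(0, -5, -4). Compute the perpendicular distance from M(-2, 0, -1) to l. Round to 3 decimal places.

Taking (6, 3, 1) on l with direction v = (0, -5, -4): w = M − (6, 3, 1) = (-8, -3, -2), and w × v = (2, -32, 40).
Distance = |w × v| / |v| = √2628 / √41 ≈ 8.006.

8.006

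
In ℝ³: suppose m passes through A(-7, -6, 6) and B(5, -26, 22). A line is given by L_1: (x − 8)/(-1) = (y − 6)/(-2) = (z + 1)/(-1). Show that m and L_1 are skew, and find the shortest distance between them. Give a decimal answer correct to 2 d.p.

A direction vector for m is B − A = (12, -20, 16).
L_1 has direction (-1, -2, -1) through (8, 6, -1).
Common perpendicular direction n = (12, -20, 16) × (-1, -2, -1) = (52, -4, -44).
With w = (8, 6, -1) − (-7, -6, 6) = (15, 12, -7), w · n = 1040.
Since n ≠ 0 the lines are not parallel, and w · n = 1040 ≠ 0 so they do not intersect; hence they are skew.
Distance = |w · n| / |n| = |1040| / √4656 ≈ 15.24.

15.24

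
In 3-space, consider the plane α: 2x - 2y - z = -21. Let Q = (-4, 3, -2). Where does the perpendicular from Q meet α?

Foot = Q − λn with λ = (n·Q − d)/|n|² = (-12 − (-21))/9 = 1.
Foot = (-4, 3, -2) − 1·(2, -2, -1) = (-6, 5, -1).

(-6, 5, -1)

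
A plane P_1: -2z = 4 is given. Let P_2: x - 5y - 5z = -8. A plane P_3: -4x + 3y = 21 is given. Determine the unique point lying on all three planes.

Solving the 3×3 linear system -2z = 4, x - 5y - 5z = -8, -4x + 3y = 21 (e.g. by elimination or Cramer's rule, determinant = 34) gives (-3, 3, -2).

(-3, 3, -2)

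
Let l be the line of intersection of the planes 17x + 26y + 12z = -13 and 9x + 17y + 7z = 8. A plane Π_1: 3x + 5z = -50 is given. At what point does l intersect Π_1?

(-5, 6, -7)

Direction of l: (17, 26, 12) × (9, 17, 7) = (-22, -11, 55).
A point on l: solving the two plane equations with x = -1 gives (-1, 8, -17).
Substitute r = (-1, 8, -17) + t(-22, -11, 55) into the plane: -88 + 209t = -50, so t = 2/11.
Intersection: (-1, 8, -17) + (2/11)·(-22, -11, 55) = (-5, 6, -7).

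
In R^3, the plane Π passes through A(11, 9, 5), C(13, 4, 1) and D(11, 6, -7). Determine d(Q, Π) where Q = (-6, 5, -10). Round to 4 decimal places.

AC = (2, -5, -4), AD = (0, -3, -12); a normal to Π is AC × AD = (48, 24, -6).
Using A: Π has equation 48x + 24y - 6z = 714.
n·Q − d = (48)·(-6) + (24)·(5) + (-6)·(-10) − 714 = -822; |n| = √2916.
Distance = |-822| / √2916 = 822/√2916 ≈ 15.2222.

15.2222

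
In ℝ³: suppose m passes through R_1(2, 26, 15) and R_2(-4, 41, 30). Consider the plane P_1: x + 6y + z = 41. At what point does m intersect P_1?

(10, 6, -5)

A direction vector for m is R_2 − R_1 = (-6, 15, 15).
Substitute r = (2, 26, 15) + t(-6, 15, 15) into the plane: 173 + 99t = 41, so t = -4/3.
Intersection: (2, 26, 15) + (-4/3)·(-6, 15, 15) = (10, 6, -5).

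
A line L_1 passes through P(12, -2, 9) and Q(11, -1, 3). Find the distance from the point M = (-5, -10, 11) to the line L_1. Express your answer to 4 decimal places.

18.8882

A direction vector for L_1 is Q − P = (-1, 1, -6).
Taking (12, -2, 9) on L_1 with direction v = (-1, 1, -6): w = M − (12, -2, 9) = (-17, -8, 2), and w × v = (46, -104, -25).
Distance = |w × v| / |v| = √13557 / √38 ≈ 18.8882.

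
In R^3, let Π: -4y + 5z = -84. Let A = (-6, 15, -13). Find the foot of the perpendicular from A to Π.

(-6, 11, -8)

Foot = A − λn with λ = (n·A − d)/|n|² = (-125 − (-84))/41 = -1.
Foot = (-6, 15, -13) − (-1)·(0, -4, 5) = (-6, 11, -8).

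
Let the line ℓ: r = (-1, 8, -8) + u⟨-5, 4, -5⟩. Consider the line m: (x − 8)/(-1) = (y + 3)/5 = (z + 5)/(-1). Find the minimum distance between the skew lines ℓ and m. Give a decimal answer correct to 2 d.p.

4.24

m has direction (-1, 5, -1) through (8, -3, -5).
Common perpendicular direction n = (-5, 4, -5) × (-1, 5, -1) = (21, 0, -21).
With w = (8, -3, -5) − (-1, 8, -8) = (9, -11, 3), w · n = 126.
Distance = |w · n| / |n| = |126| / √882 ≈ 4.24.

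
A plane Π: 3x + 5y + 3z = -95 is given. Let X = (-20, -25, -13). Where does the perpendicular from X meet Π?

Foot = X − λn with λ = (n·X − d)/|n|² = (-224 − (-95))/43 = -3.
Foot = (-20, -25, -13) − (-3)·(3, 5, 3) = (-11, -10, -4).

(-11, -10, -4)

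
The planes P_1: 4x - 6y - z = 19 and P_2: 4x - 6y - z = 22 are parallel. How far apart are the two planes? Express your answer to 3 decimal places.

0.412

Same normal n = (4, -6, -1) with |n| = √53; distance = |19 − 22| / |n| = 3/√53 ≈ 0.412.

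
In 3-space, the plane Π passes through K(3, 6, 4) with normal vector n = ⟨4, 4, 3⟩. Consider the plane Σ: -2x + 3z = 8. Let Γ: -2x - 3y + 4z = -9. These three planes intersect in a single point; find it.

Π: n·r = n·K gives 4x + 4y + 3z = 48.
Solving the 3×3 linear system 4x + 4y + 3z = 48, -2x + 3z = 8, -2x - 3y + 4z = -9 (e.g. by elimination or Cramer's rule, determinant = 62) gives (2, 7, 4).

(2, 7, 4)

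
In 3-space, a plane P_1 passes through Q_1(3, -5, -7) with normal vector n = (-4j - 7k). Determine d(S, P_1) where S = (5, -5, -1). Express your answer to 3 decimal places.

P_1: n·r = n·Q_1 gives -4y - 7z = 69.
n·S − d = (0)·(5) + (-4)·(-5) + (-7)·(-1) − 69 = -42; |n| = √65.
Distance = |-42| / √65 = 42/√65 ≈ 5.209.

5.209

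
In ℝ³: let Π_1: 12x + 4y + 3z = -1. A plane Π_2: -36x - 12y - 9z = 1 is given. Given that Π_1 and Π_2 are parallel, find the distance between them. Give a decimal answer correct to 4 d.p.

Rescale Π_2 by 1/(-3): 12x + 4y + 3z = -1/3. Then distance = |-1 − (-1/3)| / √169 ≈ 0.0513.

0.0513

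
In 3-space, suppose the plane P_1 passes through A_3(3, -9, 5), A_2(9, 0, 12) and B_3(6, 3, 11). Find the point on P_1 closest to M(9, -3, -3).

A_3A_2 = (6, 9, 7), A_3B_3 = (3, 12, 6); a normal to P_1 is A_3A_2 × A_3B_3 = (-30, -15, 45).
Using A_3: P_1 has equation -30x - 15y + 45z = 270.
Foot = M − λn with λ = (n·M − d)/|n|² = (-360 − 270)/3150 = -1/5.
Foot = (9, -3, -3) − (-1/5)·(-30, -15, 45) = (3, -6, 6).

(3, -6, 6)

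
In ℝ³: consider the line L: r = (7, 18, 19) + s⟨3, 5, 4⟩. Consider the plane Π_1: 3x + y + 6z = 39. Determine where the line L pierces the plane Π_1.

(-2, 3, 7)

Substitute r = (7, 18, 19) + t(3, 5, 4) into the plane: 153 + 38t = 39, so t = -3.
Intersection: (7, 18, 19) + (-3)·(3, 5, 4) = (-2, 3, 7).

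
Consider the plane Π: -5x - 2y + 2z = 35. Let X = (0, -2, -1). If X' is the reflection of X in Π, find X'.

λ = (n·X − d)/|n|² = (2 − 35)/33 = -1.
Reflection = X − 2λn = (0, -2, -1) − (-2)·(-5, -2, 2) = (-10, -6, 3).

(-10, -6, 3)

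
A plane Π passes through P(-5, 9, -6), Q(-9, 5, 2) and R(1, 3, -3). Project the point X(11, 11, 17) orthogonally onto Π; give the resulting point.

PQ = (-4, -4, 8), PR = (6, -6, 3); a normal to Π is PQ × PR = (36, 60, 48).
Using P: Π has equation 36x + 60y + 48z = 72.
Foot = X − λn with λ = (n·X − d)/|n|² = (1872 − 72)/7200 = 1/4.
Foot = (11, 11, 17) − (1/4)·(36, 60, 48) = (2, -4, 5).

(2, -4, 5)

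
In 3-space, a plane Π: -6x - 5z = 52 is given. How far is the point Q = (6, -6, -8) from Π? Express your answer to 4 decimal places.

6.1458

n·Q − d = (-6)·(6) + (0)·(-6) + (-5)·(-8) − 52 = -48; |n| = √61.
Distance = |-48| / √61 = 48/√61 ≈ 6.1458.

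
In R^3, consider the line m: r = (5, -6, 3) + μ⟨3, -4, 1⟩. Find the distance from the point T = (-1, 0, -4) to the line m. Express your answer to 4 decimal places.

Taking (5, -6, 3) on m with direction v = (3, -4, 1): w = T − (5, -6, 3) = (-6, 6, -7), and w × v = (-22, -15, 6).
Distance = |w × v| / |v| = √745 / √26 ≈ 5.3529.

5.3529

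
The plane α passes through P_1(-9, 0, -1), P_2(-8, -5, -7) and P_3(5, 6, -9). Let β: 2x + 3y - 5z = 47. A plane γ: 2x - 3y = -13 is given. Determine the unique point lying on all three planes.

(1, 5, -6)

P_1P_2 = (1, -5, -6), P_1P_3 = (14, 6, -8); a normal to α is P_1P_2 × P_1P_3 = (76, -76, 76).
Using P_1: α has equation 76x - 76y + 76z = -760.
Solving the 3×3 linear system 76x - 76y + 76z = -760, 2x + 3y - 5z = 47, 2x - 3y = -13 (e.g. by elimination or Cramer's rule, determinant = -1292) gives (1, 5, -6).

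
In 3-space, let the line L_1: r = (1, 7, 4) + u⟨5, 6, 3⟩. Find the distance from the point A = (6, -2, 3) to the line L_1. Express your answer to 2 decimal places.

9.61

Taking (1, 7, 4) on L_1 with direction v = (5, 6, 3): w = A − (1, 7, 4) = (5, -9, -1), and w × v = (-21, -20, 75).
Distance = |w × v| / |v| = √6466 / √70 ≈ 9.61.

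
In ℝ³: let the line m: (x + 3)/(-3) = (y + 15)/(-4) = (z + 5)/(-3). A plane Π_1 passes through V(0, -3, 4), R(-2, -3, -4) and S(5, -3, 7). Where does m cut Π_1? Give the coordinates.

(6, -3, 4)

m has direction (-3, -4, -3) through (-3, -15, -5).
VR = (-2, 0, -8), VS = (5, 0, 3); a normal to Π_1 is VR × VS = (0, -34, 0).
Using V: Π_1 has equation -34y = 102.
Substitute r = (-3, -15, -5) + t(-3, -4, -3) into the plane: 510 + 136t = 102, so t = -3.
Intersection: (-3, -15, -5) + (-3)·(-3, -4, -3) = (6, -3, 4).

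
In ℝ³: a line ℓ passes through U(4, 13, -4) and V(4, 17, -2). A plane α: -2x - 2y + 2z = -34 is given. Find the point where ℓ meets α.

A direction vector for ℓ is V − U = (0, 4, 2).
Substitute r = (4, 13, -4) + t(0, 4, 2) into the plane: -42 + (-4)t = -34, so t = -2.
Intersection: (4, 13, -4) + (-2)·(0, 4, 2) = (4, 5, -8).

(4, 5, -8)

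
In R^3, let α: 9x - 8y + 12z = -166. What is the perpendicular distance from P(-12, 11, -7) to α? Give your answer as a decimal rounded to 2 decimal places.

6.71

n·P − d = (9)·(-12) + (-8)·(11) + (12)·(-7) − (-166) = -114; |n| = √289.
Distance = |-114| / √289 = 114/√289 ≈ 6.71.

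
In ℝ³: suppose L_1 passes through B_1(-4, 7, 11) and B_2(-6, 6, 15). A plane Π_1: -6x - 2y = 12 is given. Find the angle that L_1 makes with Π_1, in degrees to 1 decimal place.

28.9

A direction vector for L_1 is B_2 − B_1 = (-2, -1, 4).
sin θ = |n·v| / (|n||v|) = |14| / (√40 · √21) = 0.48305.
θ ≈ 28.9°.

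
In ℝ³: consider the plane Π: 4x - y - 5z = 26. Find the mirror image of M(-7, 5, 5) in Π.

λ = (n·M − d)/|n|² = (-58 − 26)/42 = -2.
Reflection = M − 2λn = (-7, 5, 5) − (-4)·(4, -1, -5) = (9, 1, -15).

(9, 1, -15)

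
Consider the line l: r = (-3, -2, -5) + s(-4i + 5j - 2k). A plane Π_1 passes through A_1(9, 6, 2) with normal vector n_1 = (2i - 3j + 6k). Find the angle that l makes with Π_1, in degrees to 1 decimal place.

Π_1: n_1·r = n_1·A_1 gives 2x - 3y + 6z = 12.
sin θ = |n·v| / (|n||v|) = |-35| / (√49 · √45) = 0.74536.
θ ≈ 48.2°.

48.2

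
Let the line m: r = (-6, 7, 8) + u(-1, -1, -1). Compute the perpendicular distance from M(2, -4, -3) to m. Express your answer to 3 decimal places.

Taking (-6, 7, 8) on m with direction v = (-1, -1, -1): w = M − (-6, 7, 8) = (8, -11, -11), and w × v = (0, 19, -19).
Distance = |w × v| / |v| = √722 / √3 ≈ 15.513.

15.513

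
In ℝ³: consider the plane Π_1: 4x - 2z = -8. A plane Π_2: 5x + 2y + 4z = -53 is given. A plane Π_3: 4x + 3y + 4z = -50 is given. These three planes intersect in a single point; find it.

(-5, -2, -6)

Solving the 3×3 linear system 4x - 2z = -8, 5x + 2y + 4z = -53, 4x + 3y + 4z = -50 (e.g. by elimination or Cramer's rule, determinant = -30) gives (-5, -2, -6).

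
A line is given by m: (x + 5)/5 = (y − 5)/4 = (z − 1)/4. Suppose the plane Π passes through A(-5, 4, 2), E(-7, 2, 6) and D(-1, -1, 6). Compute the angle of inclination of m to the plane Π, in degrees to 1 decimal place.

m has direction (5, 4, 4) through (-5, 5, 1).
AE = (-2, -2, 4), AD = (4, -5, 4); a normal to Π is AE × AD = (12, 24, 18).
Using A: Π has equation 12x + 24y + 18z = 72.
sin θ = |n·v| / (|n||v|) = |228| / (√1044 · √57) = 0.93465.
θ ≈ 69.2°.

69.2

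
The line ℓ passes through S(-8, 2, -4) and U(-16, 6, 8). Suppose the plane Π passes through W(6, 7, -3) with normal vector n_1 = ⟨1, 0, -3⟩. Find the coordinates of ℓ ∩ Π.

A direction vector for ℓ is U − S = (-8, 4, 12).
Π: n_1·r = n_1·W gives x - 3z = 15.
Substitute r = (-8, 2, -4) + t(-8, 4, 12) into the plane: 4 + (-44)t = 15, so t = -1/4.
Intersection: (-8, 2, -4) + (-1/4)·(-8, 4, 12) = (-6, 1, -7).

(-6, 1, -7)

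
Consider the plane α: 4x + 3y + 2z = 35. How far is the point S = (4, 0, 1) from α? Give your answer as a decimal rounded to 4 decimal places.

n·S − d = (4)·(4) + (3)·(0) + (2)·(1) − 35 = -17; |n| = √29.
Distance = |-17| / √29 = 17/√29 ≈ 3.1568.

3.1568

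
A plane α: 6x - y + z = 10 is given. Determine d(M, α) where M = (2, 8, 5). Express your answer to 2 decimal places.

n·M − d = (6)·(2) + (-1)·(8) + (1)·(5) − 10 = -1; |n| = √38.
Distance = |-1| / √38 = 1/√38 ≈ 0.16.

0.16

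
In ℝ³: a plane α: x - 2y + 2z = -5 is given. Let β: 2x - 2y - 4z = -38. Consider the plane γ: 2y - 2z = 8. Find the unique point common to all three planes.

(3, 10, 6)

Solving the 3×3 linear system x - 2y + 2z = -5, 2x - 2y - 4z = -38, 2y - 2z = 8 (e.g. by elimination or Cramer's rule, determinant = 12) gives (3, 10, 6).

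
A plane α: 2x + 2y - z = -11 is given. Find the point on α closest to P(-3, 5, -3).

Foot = P − λn with λ = (n·P − d)/|n|² = (7 − (-11))/9 = 2.
Foot = (-3, 5, -3) − 2·(2, 2, -1) = (-7, 1, -1).

(-7, 1, -1)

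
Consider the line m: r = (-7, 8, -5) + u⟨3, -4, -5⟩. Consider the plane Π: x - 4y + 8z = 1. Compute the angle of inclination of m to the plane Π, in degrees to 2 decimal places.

19.27

sin θ = |n·v| / (|n||v|) = |-21| / (√81 · √50) = 0.32998.
θ ≈ 19.27°.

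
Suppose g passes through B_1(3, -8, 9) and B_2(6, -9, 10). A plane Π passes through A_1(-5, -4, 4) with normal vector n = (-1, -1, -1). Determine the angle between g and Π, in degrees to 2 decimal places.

A direction vector for g is B_2 − B_1 = (3, -1, 1).
Π: n·r = n·A_1 gives -x - y - z = 5.
sin θ = |n·v| / (|n||v|) = |-3| / (√3 · √11) = 0.52223.
θ ≈ 31.48°.

31.48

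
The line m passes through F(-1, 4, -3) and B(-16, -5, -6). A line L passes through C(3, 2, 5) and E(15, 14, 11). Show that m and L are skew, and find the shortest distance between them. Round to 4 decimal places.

8.2369

A direction vector for m is B − F = (-15, -9, -3).
A direction vector for L is E − C = (12, 12, 6).
Common perpendicular direction n = (-15, -9, -3) × (12, 12, 6) = (-18, 54, -72).
With w = (3, 2, 5) − (-1, 4, -3) = (4, -2, 8), w · n = -756.
Since n ≠ 0 the lines are not parallel, and w · n = -756 ≠ 0 so they do not intersect; hence they are skew.
Distance = |w · n| / |n| = |-756| / √8424 ≈ 8.2369.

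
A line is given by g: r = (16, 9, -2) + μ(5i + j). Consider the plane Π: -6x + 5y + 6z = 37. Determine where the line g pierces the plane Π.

Substitute r = (16, 9, -2) + t(5, 1, 0) into the plane: -63 + (-25)t = 37, so t = -4.
Intersection: (16, 9, -2) + (-4)·(5, 1, 0) = (-4, 5, -2).

(-4, 5, -2)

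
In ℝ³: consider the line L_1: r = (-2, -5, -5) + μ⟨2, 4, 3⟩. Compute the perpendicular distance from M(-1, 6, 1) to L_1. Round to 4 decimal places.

Taking (-2, -5, -5) on L_1 with direction v = (2, 4, 3): w = M − (-2, -5, -5) = (1, 11, 6), and w × v = (9, 9, -18).
Distance = |w × v| / |v| = √486 / √29 ≈ 4.0937.

4.0937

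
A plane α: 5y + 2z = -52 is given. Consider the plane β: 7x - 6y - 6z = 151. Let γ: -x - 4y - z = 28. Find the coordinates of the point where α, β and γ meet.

(7, -6, -11)

Solving the 3×3 linear system 5y + 2z = -52, 7x - 6y - 6z = 151, -x - 4y - z = 28 (e.g. by elimination or Cramer's rule, determinant = -3) gives (7, -6, -11).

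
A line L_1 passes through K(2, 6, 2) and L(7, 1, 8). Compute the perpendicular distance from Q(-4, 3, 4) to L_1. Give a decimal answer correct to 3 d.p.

A direction vector for L_1 is L − K = (5, -5, 6).
Taking (2, 6, 2) on L_1 with direction v = (5, -5, 6): w = Q − (2, 6, 2) = (-6, -3, 2), and w × v = (-8, 46, 45).
Distance = |w × v| / |v| = √4205 / √86 ≈ 6.993.

6.993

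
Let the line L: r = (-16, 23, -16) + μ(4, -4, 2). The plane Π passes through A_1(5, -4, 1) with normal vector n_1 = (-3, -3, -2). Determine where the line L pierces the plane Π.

Π: n_1·r = n_1·A_1 gives -3x - 3y - 2z = -5.
Substitute r = (-16, 23, -16) + t(4, -4, 2) into the plane: 11 + (-4)t = -5, so t = 4.
Intersection: (-16, 23, -16) + 4·(4, -4, 2) = (0, 7, -8).

(0, 7, -8)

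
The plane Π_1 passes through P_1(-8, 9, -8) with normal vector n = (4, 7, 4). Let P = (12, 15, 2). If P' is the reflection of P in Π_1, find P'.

(-4, -13, -14)

Π_1: n·r = n·P_1 gives 4x + 7y + 4z = -1.
λ = (n·P − d)/|n|² = (161 − (-1))/81 = 2.
Reflection = P − 2λn = (12, 15, 2) − 4·(4, 7, 4) = (-4, -13, -14).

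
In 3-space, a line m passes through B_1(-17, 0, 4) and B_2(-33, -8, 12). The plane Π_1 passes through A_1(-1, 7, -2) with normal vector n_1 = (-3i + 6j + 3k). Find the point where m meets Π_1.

(-1, 8, -4)

A direction vector for m is B_2 − B_1 = (-16, -8, 8).
Π_1: n_1·r = n_1·A_1 gives -3x + 6y + 3z = 39.
Substitute r = (-17, 0, 4) + t(-16, -8, 8) into the plane: 63 + 24t = 39, so t = -1.
Intersection: (-17, 0, 4) + (-1)·(-16, -8, 8) = (-1, 8, -4).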